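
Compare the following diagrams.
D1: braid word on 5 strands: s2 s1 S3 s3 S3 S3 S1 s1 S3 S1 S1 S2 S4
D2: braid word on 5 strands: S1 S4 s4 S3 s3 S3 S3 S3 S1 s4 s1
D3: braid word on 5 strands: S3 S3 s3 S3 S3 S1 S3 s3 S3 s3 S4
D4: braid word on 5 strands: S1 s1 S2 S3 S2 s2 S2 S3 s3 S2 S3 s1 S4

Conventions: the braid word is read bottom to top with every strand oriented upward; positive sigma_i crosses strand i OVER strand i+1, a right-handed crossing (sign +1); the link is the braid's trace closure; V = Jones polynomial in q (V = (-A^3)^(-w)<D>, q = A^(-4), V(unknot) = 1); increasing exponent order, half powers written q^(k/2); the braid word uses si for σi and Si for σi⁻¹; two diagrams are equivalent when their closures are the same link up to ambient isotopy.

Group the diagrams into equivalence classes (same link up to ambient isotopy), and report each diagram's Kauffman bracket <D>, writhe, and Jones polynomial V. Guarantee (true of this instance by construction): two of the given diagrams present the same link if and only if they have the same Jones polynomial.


classes: {D1, D2, D3} | {D4}
V(D1) = q^(-9/2) - q^(-5/2) - q^(-3/2) - q^(-1/2)  [13 crossings, <D> = A^-13 + A^-9 + A^-5 - A^3, w = -5]
V(D2) = q^(-9/2) - q^(-5/2) - q^(-3/2) - q^(-1/2)  (w -3, c 11, <D> = A^-7 + A^-3 + A - A^9)
D3 (bracket A^-13 + A^-9 + A^-5 - A^3; 11 crossings at w = -5): V = q^(-9/2) - q^(-5/2) - q^(-3/2) - q^(-1/2)
V(D4) = -q^(-11/2) + q^(-9/2) - q^(-7/2) - q^(-3/2)  (w -5, c 13, <D> = A^-9 + A^-1 - A^3 + A^7)
note: 2 values of V(q) split the 4 diagrams


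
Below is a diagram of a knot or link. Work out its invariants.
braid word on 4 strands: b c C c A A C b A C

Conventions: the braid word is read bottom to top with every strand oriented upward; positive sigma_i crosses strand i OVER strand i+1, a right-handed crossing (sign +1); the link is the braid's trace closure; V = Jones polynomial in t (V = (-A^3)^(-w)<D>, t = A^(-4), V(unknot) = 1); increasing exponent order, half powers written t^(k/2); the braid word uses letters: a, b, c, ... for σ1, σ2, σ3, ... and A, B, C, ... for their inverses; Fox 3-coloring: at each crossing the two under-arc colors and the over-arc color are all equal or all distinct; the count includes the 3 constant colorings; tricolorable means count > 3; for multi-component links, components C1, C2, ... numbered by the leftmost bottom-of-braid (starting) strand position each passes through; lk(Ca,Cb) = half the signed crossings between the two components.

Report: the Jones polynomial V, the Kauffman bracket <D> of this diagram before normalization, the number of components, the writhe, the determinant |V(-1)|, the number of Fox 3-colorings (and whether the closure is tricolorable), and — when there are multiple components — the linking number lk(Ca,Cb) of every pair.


V = t^(-7/2) - 2t^(-5/2) + t^(-3/2) - 2t^(-1/2) + t^(1/2) - t^(3/2)
<D> = -A^-12 + A^-8 - 2A^-4 + 1 - 2A^4 + A^8 (w = -2)
2 components over 10 crossings, w = -2
lk(C1,C2): 0
3 Fox colorings among 3^10, |V(-1)| = 8: not tricolorable
why: every pair of the 2 components has lk = 0


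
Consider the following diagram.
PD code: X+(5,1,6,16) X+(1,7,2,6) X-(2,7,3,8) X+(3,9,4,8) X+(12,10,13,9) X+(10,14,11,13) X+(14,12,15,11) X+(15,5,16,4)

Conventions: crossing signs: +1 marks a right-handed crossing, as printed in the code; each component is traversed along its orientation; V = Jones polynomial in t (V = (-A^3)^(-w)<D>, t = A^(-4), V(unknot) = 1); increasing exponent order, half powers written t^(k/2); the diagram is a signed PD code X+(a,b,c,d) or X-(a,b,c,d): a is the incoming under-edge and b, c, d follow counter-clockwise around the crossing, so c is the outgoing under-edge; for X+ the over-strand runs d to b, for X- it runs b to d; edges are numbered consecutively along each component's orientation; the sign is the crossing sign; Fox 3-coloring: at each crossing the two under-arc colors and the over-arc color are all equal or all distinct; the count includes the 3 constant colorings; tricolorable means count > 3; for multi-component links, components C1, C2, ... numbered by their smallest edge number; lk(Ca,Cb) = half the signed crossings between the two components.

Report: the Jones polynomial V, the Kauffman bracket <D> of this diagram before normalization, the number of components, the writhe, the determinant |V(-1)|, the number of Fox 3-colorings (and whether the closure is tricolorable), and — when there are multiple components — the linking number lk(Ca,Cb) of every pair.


V(t) = t^2 + 2t^4 - 2t^5 + t^6 - 2t^7 + t^8
bracket: A^-14 - 2A^-10 + A^-6 - 2A^-2 + 2A^2 + A^10, w = +6
1 component, writhe +6, over 8 crossings
det 9, colorings 27 of 3^8 — tricolorable
observation: |V(-1)| = 9: so tricolorable, since 3 divides 9


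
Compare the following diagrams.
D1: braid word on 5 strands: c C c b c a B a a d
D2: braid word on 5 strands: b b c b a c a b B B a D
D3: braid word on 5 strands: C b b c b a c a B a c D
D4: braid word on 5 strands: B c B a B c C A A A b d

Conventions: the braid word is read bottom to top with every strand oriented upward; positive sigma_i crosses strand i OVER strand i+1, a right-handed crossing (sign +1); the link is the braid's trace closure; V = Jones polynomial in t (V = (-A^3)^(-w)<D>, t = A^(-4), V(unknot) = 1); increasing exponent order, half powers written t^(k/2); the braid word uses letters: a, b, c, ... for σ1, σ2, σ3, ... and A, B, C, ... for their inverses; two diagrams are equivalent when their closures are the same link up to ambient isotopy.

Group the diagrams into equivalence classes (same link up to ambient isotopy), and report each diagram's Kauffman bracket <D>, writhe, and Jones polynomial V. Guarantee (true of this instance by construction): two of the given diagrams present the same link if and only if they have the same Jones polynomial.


equivalence classes: {D1} | {D2, D3} | {D4}
D1 (bracket -A^-6 + A^-2 - A^2 + 2A^6 - A^10 + A^14; 10 crossings at w = +6): V = t - t^2 + 2t^3 - t^4 + t^5 - t^6
V(D2) = t^2 - t^3 + 3t^4 - 3t^5 + 3t^6 - 3t^7 + 2t^8 - t^9  (w +6, c 12, <D> = -A^-18 + 2A^-14 - 3A^-10 + 3A^-6 - 3A^-2 + 3A^2 - A^6 + A^10)
V(D3) = t^2 - t^3 + 3t^4 - 3t^5 + 3t^6 - 3t^7 + 2t^8 - t^9  (w +6, c 12, <D> = -A^-18 + 2A^-14 - 3A^-10 + 3A^-6 - 3A^-2 + 3A^2 - A^6 + A^10)
V(D4) = -t^-6 + t^-5 - t^-4 + 2t^-3 - t^-2 + t^-1  (w -2, c 12, <D> = A^-2 - A^2 + 2A^6 - A^10 + A^14 - A^18)
key observation: comparing 4 Jones polynomials yields 3 groups


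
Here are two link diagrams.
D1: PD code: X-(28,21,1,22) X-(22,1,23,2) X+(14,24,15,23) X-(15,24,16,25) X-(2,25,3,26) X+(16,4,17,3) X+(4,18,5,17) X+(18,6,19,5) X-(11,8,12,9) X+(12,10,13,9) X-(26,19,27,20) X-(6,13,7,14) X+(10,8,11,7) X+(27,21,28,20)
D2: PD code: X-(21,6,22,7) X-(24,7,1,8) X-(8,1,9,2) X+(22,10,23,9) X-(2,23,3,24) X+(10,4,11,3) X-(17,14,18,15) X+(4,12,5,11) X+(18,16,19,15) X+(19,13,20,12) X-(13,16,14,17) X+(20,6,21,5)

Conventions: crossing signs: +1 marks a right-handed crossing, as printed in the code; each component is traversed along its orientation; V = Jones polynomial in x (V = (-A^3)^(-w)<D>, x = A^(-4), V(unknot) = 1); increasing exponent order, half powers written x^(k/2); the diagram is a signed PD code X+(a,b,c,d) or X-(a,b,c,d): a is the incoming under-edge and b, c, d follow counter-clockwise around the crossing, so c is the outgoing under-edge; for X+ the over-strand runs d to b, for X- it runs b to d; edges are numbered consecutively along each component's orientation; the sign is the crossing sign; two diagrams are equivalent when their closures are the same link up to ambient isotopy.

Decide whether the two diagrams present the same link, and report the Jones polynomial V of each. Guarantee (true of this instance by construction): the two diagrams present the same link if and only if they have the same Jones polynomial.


equivalent: no
V(D1) = -x^-3 + x^-2 - x^-1 + 3 - x + x^2 - x^3  (w 0, c 14, <D> = -A^-12 + A^-8 - A^-4 + 3 - A^4 + A^8 - A^12)
V(D2) = -x^-3 + 2x^-2 - 2x^-1 + 3 - 2x + 2x^2 - x^3  (w 0, c 12, <D> = -A^-12 + 2A^-8 - 2A^-4 + 3 - 2A^4 + 2A^8 - A^12)
why: 2 classes among 2 diagrams; unequal V(x) rules out equality


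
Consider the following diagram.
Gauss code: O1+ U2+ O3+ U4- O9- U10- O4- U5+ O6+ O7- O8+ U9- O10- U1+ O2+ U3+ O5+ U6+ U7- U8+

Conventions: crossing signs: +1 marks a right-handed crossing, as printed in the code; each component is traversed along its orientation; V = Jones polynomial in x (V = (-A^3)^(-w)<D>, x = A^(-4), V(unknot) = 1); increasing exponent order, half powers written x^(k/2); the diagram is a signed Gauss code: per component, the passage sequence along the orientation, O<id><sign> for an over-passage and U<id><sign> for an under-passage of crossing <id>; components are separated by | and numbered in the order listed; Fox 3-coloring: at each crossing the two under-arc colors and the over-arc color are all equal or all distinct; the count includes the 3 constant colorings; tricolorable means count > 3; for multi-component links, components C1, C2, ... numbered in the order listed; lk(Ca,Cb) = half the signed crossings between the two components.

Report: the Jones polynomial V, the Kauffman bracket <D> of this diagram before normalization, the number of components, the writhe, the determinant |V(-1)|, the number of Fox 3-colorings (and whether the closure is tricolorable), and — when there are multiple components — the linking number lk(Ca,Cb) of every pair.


Jones polynomial: V(x) = -x^-2 + 2x^-1 - 3 + 5x - 4x^2 + 5x^3 - 4x^4 + 2x^5 - x^6
<D> = -A^-18 + 2A^-14 - 4A^-10 + 5A^-6 - 4A^-2 + 5A^2 - 3A^6 + 2A^10 - A^14; writhe +2
components 1, writhe +2 (10 crossings)
3-colorings: 9 of 3^10, det 27 — tricolorable
note: w = +2 (over 10 crossings) is diagram-only; (-A^3)^(-2) removes it from V


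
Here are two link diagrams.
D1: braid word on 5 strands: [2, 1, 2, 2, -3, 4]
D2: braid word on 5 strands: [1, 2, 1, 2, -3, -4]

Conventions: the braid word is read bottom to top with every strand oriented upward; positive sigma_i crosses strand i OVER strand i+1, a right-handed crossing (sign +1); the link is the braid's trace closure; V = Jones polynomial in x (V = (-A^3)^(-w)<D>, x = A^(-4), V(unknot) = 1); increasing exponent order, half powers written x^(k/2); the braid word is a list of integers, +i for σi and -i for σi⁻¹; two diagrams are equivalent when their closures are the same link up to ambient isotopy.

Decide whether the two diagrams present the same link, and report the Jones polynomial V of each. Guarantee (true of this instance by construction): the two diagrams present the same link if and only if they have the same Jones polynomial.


same link: yes
V(D1) = x + x^3 - x^4  [6 crossings, <D> = -A^-4 + 1 + A^8, w = +4]
V(D2) = x + x^3 - x^4  (w +2, c 6, <D> = -A^-10 + A^-6 + A^2)
note: one V(x) for all 2 diagrams — one class (guaranteed)


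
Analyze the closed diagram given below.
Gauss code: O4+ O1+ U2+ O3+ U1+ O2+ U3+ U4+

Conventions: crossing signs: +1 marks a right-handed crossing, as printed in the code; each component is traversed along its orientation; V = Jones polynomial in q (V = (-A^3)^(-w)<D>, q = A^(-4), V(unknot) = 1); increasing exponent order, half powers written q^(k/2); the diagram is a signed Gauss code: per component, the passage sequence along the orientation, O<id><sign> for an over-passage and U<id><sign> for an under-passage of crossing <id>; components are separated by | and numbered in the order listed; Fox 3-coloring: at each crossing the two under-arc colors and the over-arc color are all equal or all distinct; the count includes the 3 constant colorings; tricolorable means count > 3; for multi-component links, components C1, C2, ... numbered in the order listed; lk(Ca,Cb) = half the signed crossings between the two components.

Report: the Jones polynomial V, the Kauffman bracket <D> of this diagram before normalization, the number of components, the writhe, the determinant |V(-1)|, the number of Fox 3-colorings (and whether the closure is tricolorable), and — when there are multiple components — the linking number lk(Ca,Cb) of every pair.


Jones polynomial: V(q) = q + q^3 - q^4
<D> = -A^-4 + 1 + A^8; writhe +4
components 1, writhe +4 (4 crossings)
3-colorings: 9 of 3^4, det 3 — tricolorable
note: the span of V is 3, forcing >= 3 crossings in any diagram


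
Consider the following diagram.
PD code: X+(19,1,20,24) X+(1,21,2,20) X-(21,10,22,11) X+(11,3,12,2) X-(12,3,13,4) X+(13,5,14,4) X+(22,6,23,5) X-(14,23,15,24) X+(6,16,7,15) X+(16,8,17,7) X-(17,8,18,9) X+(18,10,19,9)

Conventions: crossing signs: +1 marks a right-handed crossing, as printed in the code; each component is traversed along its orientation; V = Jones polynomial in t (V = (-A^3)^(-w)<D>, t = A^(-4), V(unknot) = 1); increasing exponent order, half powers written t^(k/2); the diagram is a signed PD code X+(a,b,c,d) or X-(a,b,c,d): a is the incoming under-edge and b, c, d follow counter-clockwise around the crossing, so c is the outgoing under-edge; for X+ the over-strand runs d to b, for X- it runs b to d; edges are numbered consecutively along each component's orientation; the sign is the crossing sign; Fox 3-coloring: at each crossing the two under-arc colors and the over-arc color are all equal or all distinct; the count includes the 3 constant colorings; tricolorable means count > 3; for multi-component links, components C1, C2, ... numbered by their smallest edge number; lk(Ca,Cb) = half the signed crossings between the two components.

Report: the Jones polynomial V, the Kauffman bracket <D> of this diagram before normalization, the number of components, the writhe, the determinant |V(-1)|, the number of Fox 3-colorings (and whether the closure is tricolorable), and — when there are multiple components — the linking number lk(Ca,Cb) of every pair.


V(t) = 2t - 2t^2 + 3t^3 - 3t^4 + 2t^5 - 2t^6 + t^7
bracket: A^-16 - 2A^-12 + 2A^-8 - 3A^-4 + 3 - 2A^4 + 2A^8, w = +4
1 component, writhe +4, over 12 crossings
det 15, colorings 9 of 3^12 — tricolorable
observation: det 15 = |V(-1)|; divisible by 3, so tricolorable


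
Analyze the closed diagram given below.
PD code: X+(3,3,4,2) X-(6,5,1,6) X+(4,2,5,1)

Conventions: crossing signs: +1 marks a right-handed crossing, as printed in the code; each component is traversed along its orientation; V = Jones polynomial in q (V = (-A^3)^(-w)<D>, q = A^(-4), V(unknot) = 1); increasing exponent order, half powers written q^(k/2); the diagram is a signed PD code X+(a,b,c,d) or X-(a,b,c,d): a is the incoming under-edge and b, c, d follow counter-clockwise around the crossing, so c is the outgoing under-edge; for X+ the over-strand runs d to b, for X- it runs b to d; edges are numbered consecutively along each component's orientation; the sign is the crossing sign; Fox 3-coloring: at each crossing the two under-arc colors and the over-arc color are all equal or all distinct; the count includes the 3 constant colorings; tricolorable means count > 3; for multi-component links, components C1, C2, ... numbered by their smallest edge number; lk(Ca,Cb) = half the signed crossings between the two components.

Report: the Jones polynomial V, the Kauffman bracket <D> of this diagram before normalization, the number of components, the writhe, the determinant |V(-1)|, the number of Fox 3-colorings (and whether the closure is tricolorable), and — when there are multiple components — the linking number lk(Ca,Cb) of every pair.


V = 1
<D> = -A^3 (w = +1)
1 component over 3 crossings, w = +1
3 Fox colorings among 3^3, |V(-1)| = 1: not tricolorable
why: w = +1 shifts under R1 moves; the (-A^3)^(-1) factor cancels that in V


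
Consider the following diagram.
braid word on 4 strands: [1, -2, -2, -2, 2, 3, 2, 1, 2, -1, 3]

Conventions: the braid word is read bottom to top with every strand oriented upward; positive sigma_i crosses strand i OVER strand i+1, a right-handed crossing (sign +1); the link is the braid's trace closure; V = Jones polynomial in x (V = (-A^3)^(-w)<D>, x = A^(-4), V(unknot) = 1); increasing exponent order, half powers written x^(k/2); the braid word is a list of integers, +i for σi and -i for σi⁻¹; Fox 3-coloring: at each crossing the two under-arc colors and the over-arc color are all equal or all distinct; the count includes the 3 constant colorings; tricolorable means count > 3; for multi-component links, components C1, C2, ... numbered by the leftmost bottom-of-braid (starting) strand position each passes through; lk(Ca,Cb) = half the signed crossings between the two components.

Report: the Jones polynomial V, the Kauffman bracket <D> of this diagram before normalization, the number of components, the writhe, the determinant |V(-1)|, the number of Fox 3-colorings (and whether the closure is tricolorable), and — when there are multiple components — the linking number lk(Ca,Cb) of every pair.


V = 2 + x^2 + x^4
<D> = -A^-7 - A - 2A^9 (w = +3)
3 components over 11 crossings, w = +3
lk(C1,C2): +1
lk(C1,C3) = -1
linking number lk(C2,C3) = +1
3 Fox colorings among 3^11, |V(-1)| = 4: not tricolorable
why: free reduction leaves σ1 σ2⁻¹ σ2⁻¹ σ3 σ2 σ1 σ2 σ1⁻¹ σ3 of the original 11 letters


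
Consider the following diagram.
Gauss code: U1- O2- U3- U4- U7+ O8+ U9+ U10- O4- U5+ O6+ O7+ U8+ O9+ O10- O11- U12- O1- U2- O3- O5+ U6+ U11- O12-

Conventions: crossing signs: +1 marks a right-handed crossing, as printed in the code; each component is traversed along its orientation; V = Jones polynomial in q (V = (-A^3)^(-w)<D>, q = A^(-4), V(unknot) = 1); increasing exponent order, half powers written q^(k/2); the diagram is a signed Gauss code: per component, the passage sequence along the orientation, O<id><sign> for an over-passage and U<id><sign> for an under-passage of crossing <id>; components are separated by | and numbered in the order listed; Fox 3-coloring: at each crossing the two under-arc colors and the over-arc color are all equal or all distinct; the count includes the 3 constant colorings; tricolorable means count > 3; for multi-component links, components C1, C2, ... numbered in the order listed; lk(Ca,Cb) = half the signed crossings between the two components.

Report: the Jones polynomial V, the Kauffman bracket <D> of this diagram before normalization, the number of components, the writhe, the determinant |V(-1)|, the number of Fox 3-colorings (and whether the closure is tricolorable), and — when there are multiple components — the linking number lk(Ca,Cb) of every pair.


V = -q^-6 + 2q^-5 - 3q^-4 + 4q^-3 - 4q^-2 + 4q^-1 - 2 + 2q - q^2
<D> = -A^-14 + 2A^-10 - 2A^-6 + 4A^-2 - 4A^2 + 4A^6 - 3A^10 + 2A^14 - A^18 (w = -2)
1 component over 12 crossings, w = -2
3 Fox colorings among 3^12, |V(-1)| = 23: not tricolorable
why: det 23 = |V(-1)|; not divisible by 3, so not tricolorable


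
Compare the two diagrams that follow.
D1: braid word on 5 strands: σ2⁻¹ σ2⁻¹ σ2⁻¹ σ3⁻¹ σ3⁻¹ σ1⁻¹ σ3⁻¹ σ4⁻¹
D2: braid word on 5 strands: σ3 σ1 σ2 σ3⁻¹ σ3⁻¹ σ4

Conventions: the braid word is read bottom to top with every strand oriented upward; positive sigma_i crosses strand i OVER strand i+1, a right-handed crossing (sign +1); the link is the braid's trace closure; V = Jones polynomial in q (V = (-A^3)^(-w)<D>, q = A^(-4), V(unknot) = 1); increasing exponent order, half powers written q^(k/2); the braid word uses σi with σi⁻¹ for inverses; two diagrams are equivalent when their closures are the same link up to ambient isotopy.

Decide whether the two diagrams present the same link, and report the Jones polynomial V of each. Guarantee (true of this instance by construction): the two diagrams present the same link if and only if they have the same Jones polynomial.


equivalent: no
V(D1) = q^-8 - 2q^-7 + q^-6 - 2q^-5 + 2q^-4 + q^-2  (w -8, c 8, <D> = A^-16 + 2A^-8 - 2A^-4 + 1 - 2A^4 + A^8)
V(D2) = 1  [6 crossings, <D> = A^6, w = +2]
key observation: 2 values of V(q) split the 2 diagrams


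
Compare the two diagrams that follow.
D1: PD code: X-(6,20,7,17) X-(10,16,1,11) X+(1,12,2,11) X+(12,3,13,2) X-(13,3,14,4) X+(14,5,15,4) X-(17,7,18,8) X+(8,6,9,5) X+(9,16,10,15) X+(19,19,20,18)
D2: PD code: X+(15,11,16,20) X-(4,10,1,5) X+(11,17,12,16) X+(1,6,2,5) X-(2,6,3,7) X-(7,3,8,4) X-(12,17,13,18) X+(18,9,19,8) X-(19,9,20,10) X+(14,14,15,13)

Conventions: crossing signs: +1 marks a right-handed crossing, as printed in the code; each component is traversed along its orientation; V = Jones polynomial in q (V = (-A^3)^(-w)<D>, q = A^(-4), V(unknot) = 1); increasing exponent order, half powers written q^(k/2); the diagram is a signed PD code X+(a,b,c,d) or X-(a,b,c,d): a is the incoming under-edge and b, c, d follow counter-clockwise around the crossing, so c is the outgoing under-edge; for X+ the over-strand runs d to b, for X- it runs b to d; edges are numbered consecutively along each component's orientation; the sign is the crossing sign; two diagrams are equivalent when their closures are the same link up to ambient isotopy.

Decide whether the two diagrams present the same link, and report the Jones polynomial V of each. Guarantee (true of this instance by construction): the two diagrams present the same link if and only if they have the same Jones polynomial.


same link: no
V(D1) = q^-2 + 2 + q^2  [10 crossings, <D> = A^-2 + 2A^6 + A^14, w = +2]
V(D2) = q^-3 + q^-2 + q^-1 + 1  [10 crossings, <D> = 1 + A^4 + A^8 + A^12, w = 0]
insight: 2 classes among 2 diagrams; unequal V(q) rules out equality


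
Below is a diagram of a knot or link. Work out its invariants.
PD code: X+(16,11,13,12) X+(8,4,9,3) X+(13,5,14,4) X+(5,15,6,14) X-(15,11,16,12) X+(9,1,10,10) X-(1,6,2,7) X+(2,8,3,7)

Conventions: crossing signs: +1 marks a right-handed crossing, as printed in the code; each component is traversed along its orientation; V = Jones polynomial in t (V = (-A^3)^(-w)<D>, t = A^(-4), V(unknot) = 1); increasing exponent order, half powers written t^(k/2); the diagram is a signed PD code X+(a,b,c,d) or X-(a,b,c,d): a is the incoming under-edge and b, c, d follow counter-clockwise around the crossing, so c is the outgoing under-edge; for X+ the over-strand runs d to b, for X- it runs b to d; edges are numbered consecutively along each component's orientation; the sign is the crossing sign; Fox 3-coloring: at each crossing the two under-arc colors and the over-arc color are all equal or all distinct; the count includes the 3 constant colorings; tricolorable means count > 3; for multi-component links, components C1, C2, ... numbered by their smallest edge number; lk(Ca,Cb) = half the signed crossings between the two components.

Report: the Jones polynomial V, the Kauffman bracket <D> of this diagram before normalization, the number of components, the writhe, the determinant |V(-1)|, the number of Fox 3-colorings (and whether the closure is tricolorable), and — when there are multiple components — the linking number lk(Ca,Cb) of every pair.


Jones polynomial: V(t) = 1 + t + t^2 + t^3
<D> = 1 + A^4 + A^8 + A^12; writhe +4
components 3, writhe +4 (8 crossings)
linking number lk(C1,C2) = 0
lk(C1,C3): +1
lk(C2,C3) = 0
3-colorings: 9 of 3^9, det 0 — tricolorable
note: |V(-1)| = 0: so tricolorable, since 3 divides 0


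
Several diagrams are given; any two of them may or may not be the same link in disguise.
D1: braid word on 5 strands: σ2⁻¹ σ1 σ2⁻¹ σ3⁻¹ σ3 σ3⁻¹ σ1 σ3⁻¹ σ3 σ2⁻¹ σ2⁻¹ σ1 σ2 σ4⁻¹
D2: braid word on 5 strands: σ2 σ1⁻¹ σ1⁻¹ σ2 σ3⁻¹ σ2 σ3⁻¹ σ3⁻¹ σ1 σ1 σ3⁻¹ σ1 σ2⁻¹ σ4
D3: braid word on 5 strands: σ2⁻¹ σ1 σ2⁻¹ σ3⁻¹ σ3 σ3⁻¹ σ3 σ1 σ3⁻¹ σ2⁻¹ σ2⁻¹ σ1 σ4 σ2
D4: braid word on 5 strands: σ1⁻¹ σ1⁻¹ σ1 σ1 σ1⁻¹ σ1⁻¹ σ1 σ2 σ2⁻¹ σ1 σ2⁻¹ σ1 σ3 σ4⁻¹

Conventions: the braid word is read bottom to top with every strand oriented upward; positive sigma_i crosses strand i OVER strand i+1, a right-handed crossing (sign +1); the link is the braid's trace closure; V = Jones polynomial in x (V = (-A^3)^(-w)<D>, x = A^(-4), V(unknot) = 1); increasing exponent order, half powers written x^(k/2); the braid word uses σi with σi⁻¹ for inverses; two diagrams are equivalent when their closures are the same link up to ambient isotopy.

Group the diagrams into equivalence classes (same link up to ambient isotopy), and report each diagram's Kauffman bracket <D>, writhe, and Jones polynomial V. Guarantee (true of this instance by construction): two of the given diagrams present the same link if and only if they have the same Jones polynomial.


grouping into links: {D1, D3} | {D2} | {D4}
V(D1) = -x^-3 + 2x^-2 - 2x^-1 + 3 - 2x + 2x^2 - x^3  (w -2, c 14, <D> = -A^-18 + 2A^-14 - 2A^-10 + 3A^-6 - 2A^-2 + 2A^2 - A^6)
V(D2) = x^-5 - 2x^-4 + 2x^-3 - 2x^-2 + 2x^-1 - 1 + x  (w 0, c 14, <D> = A^-4 - 1 + 2A^4 - 2A^8 + 2A^12 - 2A^16 + A^20)
V(D3) = -x^-3 + 2x^-2 - 2x^-1 + 3 - 2x + 2x^2 - x^3  (w 0, c 14, <D> = -A^-12 + 2A^-8 - 2A^-4 + 3 - 2A^4 + 2A^8 - A^12)
V(D4) = 1  [14 crossings, <D> = 1, w = 0]
why: comparing 4 Jones polynomials yields 3 groups


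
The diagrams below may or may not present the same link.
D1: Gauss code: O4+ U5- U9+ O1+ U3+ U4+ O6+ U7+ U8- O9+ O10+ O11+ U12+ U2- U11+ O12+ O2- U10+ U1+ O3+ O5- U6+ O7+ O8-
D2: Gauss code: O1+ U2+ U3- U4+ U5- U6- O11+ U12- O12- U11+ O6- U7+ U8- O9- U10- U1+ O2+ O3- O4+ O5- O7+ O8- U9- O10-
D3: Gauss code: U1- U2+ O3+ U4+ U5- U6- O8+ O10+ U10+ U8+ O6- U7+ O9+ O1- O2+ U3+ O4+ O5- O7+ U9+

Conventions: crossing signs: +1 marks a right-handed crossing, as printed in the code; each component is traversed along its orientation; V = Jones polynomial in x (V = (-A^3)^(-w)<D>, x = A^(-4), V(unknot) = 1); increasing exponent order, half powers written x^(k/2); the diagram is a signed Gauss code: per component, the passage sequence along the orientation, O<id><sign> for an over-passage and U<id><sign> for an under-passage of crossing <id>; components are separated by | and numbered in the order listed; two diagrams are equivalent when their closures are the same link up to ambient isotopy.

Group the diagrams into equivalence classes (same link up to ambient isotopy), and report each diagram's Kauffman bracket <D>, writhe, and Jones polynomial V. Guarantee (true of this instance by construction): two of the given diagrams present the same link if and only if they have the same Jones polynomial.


grouping into links: {D1} | {D2} | {D3}
V(D1) = x - x^2 + 2x^3 - x^4 + x^5 - x^6  (w +6, c 12, <D> = -A^-6 + A^-2 - A^2 + 2A^6 - A^10 + A^14)
V(D2) = 1  (w -2, c 12, <D> = A^-6)
D3 (bracket -A^-4 + 1 + A^8; 10 crossings at w = +4): V = x + x^3 - x^4
why: 3 classes among 3 diagrams; unequal V(x) rules out equality


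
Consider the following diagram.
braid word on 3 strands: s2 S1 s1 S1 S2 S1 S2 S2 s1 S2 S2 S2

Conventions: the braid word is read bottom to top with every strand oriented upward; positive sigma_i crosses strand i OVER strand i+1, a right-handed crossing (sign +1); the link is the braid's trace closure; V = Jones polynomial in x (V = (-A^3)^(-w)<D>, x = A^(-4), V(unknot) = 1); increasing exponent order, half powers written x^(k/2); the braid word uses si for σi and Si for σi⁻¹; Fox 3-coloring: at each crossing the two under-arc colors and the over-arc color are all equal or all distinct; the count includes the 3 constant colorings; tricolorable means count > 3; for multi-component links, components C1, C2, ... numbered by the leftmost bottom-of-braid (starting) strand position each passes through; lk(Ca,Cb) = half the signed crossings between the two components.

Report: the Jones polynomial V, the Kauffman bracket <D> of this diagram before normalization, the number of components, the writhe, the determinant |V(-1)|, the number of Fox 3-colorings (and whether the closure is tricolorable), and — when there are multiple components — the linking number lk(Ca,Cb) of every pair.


Jones polynomial: V(x) = x^-8 - 2x^-7 + x^-6 - 2x^-5 + 2x^-4 + x^-2
<D> = A^-10 + 2A^-2 - 2A^2 + A^6 - 2A^10 + A^14; writhe -6
components 1, writhe -6 (12 crossings)
3-colorings: 27 of 3^12, det 9 — tricolorable
note: w = -6 (over 12 crossings) is diagram-only; (-A^3)^(6) removes it from V


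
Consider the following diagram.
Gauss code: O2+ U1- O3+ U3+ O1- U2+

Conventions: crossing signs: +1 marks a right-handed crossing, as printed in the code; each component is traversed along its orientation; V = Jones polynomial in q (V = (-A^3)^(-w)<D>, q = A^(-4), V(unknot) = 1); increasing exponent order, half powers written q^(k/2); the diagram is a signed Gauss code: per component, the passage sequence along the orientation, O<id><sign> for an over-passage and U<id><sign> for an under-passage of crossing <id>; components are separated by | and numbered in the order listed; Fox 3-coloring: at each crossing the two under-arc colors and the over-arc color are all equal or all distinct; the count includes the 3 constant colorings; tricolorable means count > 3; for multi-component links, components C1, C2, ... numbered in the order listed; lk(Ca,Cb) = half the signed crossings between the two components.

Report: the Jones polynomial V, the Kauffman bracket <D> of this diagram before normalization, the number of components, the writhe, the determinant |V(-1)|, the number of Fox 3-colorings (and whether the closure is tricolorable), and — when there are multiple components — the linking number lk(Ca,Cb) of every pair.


V(q) = 1
bracket: -A^3, w = +1
1 component, writhe +1, over 3 crossings
det 1, colorings 3 of 3^3 — not tricolorable
observation: |V(-1)| = 1: so not tricolorable, since 3 does not divide 1


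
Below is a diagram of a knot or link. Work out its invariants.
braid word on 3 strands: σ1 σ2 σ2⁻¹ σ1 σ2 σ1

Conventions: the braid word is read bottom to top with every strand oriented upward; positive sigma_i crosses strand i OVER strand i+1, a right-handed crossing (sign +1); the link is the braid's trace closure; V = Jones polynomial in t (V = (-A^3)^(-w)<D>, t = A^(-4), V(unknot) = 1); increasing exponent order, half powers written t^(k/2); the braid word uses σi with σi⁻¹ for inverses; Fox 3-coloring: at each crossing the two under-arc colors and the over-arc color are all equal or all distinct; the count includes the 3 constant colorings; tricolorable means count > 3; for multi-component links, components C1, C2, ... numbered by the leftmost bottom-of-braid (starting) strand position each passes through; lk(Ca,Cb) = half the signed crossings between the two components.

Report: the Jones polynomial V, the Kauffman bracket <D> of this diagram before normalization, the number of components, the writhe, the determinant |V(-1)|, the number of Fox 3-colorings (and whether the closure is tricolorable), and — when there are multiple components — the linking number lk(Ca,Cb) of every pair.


V = t + t^3 - t^4
<D> = -A^-4 + 1 + A^8 (w = +4)
1 component over 6 crossings, w = +4
9 Fox colorings among 3^6, |V(-1)| = 3: tricolorable
why: |V(-1)| = 3: so tricolorable, since 3 divides 3


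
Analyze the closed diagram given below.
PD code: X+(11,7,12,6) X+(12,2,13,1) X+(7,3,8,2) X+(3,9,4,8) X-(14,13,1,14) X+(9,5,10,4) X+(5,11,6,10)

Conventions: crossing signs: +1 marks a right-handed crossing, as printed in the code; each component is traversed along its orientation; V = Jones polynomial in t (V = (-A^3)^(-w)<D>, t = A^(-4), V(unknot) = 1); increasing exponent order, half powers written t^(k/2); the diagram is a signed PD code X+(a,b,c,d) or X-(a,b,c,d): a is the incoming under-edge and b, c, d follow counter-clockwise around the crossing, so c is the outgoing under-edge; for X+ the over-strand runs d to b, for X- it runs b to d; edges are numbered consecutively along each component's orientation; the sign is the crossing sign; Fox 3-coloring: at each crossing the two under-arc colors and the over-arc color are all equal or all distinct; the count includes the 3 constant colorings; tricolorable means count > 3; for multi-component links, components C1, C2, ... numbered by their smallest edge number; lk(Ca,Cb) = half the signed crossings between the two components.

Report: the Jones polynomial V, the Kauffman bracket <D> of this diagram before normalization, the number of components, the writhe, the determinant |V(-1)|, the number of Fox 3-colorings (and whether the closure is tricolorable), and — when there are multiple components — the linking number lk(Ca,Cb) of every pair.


Jones polynomial: V(t) = t^2 + t^4 - t^5 + t^6 - t^7
<D> = A^-13 - A^-9 + A^-5 - A^-1 - A^7; writhe +5
components 1, writhe +5 (7 crossings)
3-colorings: 3 of 3^7, det 5 — not tricolorable
note: V spans 5 powers of t: at least 5 crossings in any diagram


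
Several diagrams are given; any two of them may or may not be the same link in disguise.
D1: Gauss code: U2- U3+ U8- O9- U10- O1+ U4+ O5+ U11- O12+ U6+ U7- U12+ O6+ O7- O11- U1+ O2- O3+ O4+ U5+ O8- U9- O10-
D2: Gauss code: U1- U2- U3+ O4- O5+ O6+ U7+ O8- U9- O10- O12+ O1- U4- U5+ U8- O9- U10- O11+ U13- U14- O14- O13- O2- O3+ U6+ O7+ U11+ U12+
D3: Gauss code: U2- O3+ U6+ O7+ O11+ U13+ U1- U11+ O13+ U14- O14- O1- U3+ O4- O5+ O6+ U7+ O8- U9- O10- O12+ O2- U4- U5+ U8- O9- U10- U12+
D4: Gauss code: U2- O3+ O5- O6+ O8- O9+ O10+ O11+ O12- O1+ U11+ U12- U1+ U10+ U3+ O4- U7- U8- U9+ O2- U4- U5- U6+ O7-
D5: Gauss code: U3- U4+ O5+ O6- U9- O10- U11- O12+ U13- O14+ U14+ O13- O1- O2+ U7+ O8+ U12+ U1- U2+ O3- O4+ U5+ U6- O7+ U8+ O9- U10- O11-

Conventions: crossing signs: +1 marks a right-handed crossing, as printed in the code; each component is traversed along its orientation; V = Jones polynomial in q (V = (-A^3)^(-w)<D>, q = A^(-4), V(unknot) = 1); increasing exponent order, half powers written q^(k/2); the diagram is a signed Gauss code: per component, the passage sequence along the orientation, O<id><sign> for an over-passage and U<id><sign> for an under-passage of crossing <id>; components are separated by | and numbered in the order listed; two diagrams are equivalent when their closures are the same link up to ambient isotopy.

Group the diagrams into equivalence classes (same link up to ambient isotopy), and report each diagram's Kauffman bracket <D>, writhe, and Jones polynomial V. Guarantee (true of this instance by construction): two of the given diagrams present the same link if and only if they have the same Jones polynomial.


grouping into links: {D1, D2, D3, D5} | {D4}
V(D1) = -q^-3 + q^-2 - q^-1 + 3 - q + q^2 - q^3  (w 0, c 12, <D> = -A^-12 + A^-8 - A^-4 + 3 - A^4 + A^8 - A^12)
D2 (bracket -A^-18 + A^-14 - A^-10 + 3A^-6 - A^-2 + A^2 - A^6; 14 crossings at w = -2): V = -q^-3 + q^-2 - q^-1 + 3 - q + q^2 - q^3
V(D3) = -q^-3 + q^-2 - q^-1 + 3 - q + q^2 - q^3  (w 0, c 14, <D> = -A^-12 + A^-8 - A^-4 + 3 - A^4 + A^8 - A^12)
V(D4) = -q^-4 + q^-3 + q^-1  (w 0, c 12, <D> = A^4 + A^12 - A^16)
V(D5) = -q^-3 + q^-2 - q^-1 + 3 - q + q^2 - q^3  [14 crossings, <D> = -A^-12 + A^-8 - A^-4 + 3 - A^4 + A^8 - A^12, w = 0]
key observation: 2 classes among 5 diagrams; unequal V(q) rules out equality


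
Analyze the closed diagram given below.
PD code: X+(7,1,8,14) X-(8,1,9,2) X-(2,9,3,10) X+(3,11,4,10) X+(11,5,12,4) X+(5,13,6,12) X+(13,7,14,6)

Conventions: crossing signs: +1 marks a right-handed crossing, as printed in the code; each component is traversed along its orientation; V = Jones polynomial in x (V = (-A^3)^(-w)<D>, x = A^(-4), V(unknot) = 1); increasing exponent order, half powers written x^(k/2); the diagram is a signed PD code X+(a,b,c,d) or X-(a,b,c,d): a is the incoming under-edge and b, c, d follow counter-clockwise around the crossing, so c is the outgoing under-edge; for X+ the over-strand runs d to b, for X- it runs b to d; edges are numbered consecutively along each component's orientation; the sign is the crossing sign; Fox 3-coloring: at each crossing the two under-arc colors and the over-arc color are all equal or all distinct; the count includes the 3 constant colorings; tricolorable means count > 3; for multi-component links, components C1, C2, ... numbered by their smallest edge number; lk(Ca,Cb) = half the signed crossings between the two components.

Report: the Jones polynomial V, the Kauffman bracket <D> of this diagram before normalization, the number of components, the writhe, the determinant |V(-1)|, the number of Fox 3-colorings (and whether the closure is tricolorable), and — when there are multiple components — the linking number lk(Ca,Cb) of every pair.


Jones polynomial: V(x) = x + x^3 - x^4
<D> = A^-7 - A^-3 - A^5; writhe +3
components 1, writhe +3 (7 crossings)
3-colorings: 9 of 3^7, det 3 — tricolorable
note: V spans 3 powers of x: at least 3 crossings in any diagram


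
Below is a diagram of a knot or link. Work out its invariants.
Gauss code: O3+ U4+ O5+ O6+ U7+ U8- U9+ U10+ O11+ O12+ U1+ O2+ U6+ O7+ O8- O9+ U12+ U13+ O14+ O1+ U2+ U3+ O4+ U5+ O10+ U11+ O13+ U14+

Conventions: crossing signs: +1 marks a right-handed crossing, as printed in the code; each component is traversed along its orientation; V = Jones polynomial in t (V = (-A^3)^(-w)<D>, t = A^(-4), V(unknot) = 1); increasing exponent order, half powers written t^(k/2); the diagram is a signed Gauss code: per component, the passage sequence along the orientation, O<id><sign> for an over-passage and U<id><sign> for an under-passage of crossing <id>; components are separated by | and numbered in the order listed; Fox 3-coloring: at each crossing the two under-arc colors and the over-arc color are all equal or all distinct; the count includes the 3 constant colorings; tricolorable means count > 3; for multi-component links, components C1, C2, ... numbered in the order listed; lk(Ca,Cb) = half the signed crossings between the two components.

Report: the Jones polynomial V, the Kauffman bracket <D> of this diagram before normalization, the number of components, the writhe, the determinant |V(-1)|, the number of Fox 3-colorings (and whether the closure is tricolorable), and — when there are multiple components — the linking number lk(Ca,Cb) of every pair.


V = t^5 + t^7 + t^10 - 2t^11 + t^12 - 2t^13 + t^14
<D> = A^-20 - 2A^-16 + A^-12 - 2A^-8 + A^-4 + A^8 + A^16 (w = +12)
1 component over 14 crossings, w = +12
3 Fox colorings among 3^14, |V(-1)| = 5: not tricolorable
why: w = +12 shifts under R1 moves; the (-A^3)^(-12) factor cancels that in V


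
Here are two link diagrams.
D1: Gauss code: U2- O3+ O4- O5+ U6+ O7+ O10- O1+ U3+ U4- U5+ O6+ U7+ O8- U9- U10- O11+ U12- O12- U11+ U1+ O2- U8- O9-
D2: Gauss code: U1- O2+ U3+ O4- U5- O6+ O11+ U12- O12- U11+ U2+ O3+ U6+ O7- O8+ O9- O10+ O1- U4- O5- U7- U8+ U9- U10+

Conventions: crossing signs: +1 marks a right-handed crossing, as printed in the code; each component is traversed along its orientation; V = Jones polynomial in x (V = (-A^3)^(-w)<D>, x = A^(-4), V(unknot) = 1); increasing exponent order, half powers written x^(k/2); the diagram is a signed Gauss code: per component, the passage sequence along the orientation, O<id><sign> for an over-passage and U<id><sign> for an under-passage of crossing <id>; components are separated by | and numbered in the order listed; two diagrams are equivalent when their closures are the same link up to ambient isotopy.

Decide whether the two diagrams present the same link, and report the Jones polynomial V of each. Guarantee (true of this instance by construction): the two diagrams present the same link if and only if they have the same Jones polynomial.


same link: no
V(D1) = -x^-3 + x^-2 - x^-1 + 3 - x + x^2 - x^3  [12 crossings, <D> = -A^-12 + A^-8 - A^-4 + 3 - A^4 + A^8 - A^12, w = 0]
D2 (bracket -A^-12 + 2A^-8 - 2A^-4 + 3 - 2A^4 + 2A^8 - A^12; 12 crossings at w = 0): V = -x^-3 + 2x^-2 - 2x^-1 + 3 - 2x + 2x^2 - x^3
note: 2 classes among 2 diagrams; unequal V(x) rules out equality


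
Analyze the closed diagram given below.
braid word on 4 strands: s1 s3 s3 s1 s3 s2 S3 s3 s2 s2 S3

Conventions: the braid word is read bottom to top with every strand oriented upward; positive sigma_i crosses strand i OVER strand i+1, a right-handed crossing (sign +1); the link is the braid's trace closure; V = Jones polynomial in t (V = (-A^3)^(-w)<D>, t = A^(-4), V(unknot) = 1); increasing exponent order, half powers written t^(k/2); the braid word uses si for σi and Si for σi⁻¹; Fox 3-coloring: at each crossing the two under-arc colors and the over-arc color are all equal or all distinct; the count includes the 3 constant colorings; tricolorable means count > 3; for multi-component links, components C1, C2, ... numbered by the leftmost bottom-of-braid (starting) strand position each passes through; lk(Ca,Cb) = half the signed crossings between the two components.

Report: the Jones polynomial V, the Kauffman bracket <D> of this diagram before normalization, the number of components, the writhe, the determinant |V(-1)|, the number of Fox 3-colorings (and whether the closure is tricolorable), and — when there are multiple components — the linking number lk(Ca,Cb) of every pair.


Jones polynomial: V(t) = t^2 + 3t^4 - t^5 + 3t^6 - 2t^7 + t^8 - t^9
<D> = A^-15 - A^-11 + 2A^-7 - 3A^-3 + A - 3A^5 - A^13; writhe +7
components 3, writhe +7 (11 crossings)
linking number lk(C1,C2) = +1
lk(C1,C3): 0
lk(C2,C3) = +1
3-colorings: 9 of 3^11, det 12 — tricolorable
note: free reduction leaves σ1 σ3 σ3 σ1 σ3 σ2 σ2 σ2 σ3⁻¹ of the original 11 letters
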